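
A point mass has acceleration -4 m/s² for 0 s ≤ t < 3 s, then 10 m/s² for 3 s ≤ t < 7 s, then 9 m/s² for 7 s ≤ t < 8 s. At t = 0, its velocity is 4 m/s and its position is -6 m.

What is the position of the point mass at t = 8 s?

72.5 m

On each constant-a segment, Δv = aΔt and Δx = v₀Δt + ½aΔt²; chain segment to segment.
0–3 s: v starts 4 m/s; Δx = 4·3 + ½·-4·3² = -6 m; v ends -8 m/s.
3–7 s: v starts -8 m/s; Δx = -8·4 + ½·10·4² = 48 m; v ends 32 m/s.
7–8 s: v starts 32 m/s; Δx = 32·1 + ½·9·1² = 36.5 m; v ends 41 m/s.
x(8) = -6 + Σ Δx = 72.5 m.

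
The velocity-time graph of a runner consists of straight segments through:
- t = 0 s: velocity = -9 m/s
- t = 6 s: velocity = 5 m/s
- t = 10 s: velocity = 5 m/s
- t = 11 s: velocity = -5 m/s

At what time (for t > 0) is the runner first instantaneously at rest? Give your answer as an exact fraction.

t = 27/7 s

v changes sign on 0–6 s (from -9 to 5); the graph is linear there, so v = 0 at t = 0 + (9)·(6 − 0)/(5 − -9) = 27/7 s.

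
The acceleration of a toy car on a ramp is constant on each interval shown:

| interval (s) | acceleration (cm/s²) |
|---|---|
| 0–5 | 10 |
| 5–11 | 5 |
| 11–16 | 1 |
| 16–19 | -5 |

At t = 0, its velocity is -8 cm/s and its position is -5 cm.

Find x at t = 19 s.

1003 cm

On each constant-a segment, Δv = aΔt and Δx = v₀Δt + ½aΔt²; chain segment to segment.
0–5 s: v starts -8 cm/s; Δx = -8·5 + ½·10·5² = 85 cm; v ends 42 cm/s.
5–11 s: v starts 42 cm/s; Δx = 42·6 + ½·5·6² = 342 cm; v ends 72 cm/s.
11–16 s: v starts 72 cm/s; Δx = 72·5 + ½·1·5² = 372.5 cm; v ends 77 cm/s.
16–19 s: v starts 77 cm/s; Δx = 77·3 + ½·-5·3² = 208.5 cm; v ends 62 cm/s.
x(19) = -5 + Σ Δx = 1003 cm.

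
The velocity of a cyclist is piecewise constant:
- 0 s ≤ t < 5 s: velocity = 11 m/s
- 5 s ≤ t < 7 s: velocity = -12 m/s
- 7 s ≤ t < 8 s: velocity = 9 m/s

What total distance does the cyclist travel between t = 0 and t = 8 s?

Total distance travelled is ∫|v| dt — sum the magnitudes of each area piece.
0–5 s: |11| × 5 = 55 m
5–7 s: |-12| × 2 = 24 m
7–8 s: |9| × 1 = 9 m
Total distance = 88 m

88 m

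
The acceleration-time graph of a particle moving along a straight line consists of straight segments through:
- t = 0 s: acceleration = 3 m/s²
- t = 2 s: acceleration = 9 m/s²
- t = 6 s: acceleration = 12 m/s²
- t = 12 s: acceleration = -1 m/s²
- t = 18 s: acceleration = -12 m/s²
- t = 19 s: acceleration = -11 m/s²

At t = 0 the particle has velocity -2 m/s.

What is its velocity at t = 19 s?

34.5 m/s

Δv equals the area under the a-t graph; then v = v₀ + Δv.
0–2 s: ½(3 + 9)(2) = 12 m/s
2–6 s: ½(9 + 12)(4) = 42 m/s
6–12 s: ½(12 + -1)(6) = 33 m/s
12–18 s: ½(-1 + -12)(6) = -39 m/s
18–19 s: ½(-12 + -11)(1) = -11.5 m/s
Δv = 36.5 m/s, so v(19) = -2 + (36.5) = 34.5 m/s.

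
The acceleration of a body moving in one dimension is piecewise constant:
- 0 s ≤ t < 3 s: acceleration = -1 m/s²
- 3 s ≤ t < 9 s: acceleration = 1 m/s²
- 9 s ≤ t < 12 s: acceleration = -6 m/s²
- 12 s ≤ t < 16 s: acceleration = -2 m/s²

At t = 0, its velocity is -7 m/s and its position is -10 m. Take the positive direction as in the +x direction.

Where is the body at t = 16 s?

-220.5 m

On each constant-a segment, Δv = aΔt and Δx = v₀Δt + ½aΔt²; chain segment to segment.
0–3 s: v starts -7 m/s; Δx = -7·3 + ½·-1·3² = -25.5 m; v ends -10 m/s.
3–9 s: v starts -10 m/s; Δx = -10·6 + ½·1·6² = -42 m; v ends -4 m/s.
9–12 s: v starts -4 m/s; Δx = -4·3 + ½·-6·3² = -39 m; v ends -22 m/s.
12–16 s: v starts -22 m/s; Δx = -22·4 + ½·-2·4² = -104 m; v ends -30 m/s.
x(16) = -10 + Σ Δx = -220.5 m.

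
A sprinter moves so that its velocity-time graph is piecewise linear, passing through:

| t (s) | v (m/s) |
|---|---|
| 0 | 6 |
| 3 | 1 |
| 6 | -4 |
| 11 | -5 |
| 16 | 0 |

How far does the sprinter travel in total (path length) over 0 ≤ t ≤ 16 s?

50.6 m

Distance (not displacement) is the total path length: add the absolute areas under v-t.
0–3 s: |½(6 + 1)(3)| = 10.5 m
3–6 s: v = 0 at t = 3.6 s; triangle areas 0.3 + 4.8 = 5.1 m
6–11 s: |½(-4 + -5)(5)| = 22.5 m
11–16 s: |½(-5 + 0)(5)| = 12.5 m
Total distance = 50.6 m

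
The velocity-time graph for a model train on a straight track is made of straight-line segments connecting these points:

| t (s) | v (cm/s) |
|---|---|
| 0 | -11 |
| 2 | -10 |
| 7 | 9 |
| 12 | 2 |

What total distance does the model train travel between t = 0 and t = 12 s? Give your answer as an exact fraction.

1374/19 cm

Total distance travelled is ∫|v| dt — sum the magnitudes of each area piece.
0–2 s: |½(-11 + -10)(2)| = 21 cm
2–7 s: v = 0 at t = 88/19 s; triangle areas 250/19 + 405/38 = 905/38 cm
7–12 s: |½(9 + 2)(5)| = 27.5 cm
Total distance = 1374/19 cm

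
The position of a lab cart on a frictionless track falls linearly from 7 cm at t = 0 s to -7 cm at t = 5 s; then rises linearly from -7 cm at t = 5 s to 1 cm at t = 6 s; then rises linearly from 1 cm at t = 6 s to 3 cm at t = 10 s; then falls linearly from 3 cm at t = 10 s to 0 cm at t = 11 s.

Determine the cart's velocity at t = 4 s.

Velocity is the slope of the x-t graph on 0–5 s: (-7 − 7)/(5 − 0) = -2.8 cm/s.

-2.8 cm/s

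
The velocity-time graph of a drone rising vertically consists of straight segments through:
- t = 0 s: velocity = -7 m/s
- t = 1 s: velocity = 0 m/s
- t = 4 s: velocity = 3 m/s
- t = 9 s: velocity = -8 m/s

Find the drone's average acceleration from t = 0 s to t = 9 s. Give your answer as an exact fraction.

Average acceleration = Δv/Δt = (-8 − -7)/(9 − 0) = -1/9 m/s².

-1/9 m/s²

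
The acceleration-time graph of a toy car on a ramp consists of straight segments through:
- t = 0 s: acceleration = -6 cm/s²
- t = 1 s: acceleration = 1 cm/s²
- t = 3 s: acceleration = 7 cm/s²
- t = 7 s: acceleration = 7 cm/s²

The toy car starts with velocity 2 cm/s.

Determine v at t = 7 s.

Δv equals the area under the a-t graph; then v = v₀ + Δv.
0–1 s: ½(-6 + 1)(1) = -2.5 cm/s
1–3 s: ½(1 + 7)(2) = 8 cm/s
3–7 s: 7 × 4 = 28 cm/s
Δv = 33.5 cm/s, so v(7) = 2 + (33.5) = 35.5 cm/s.

35.5 cm/s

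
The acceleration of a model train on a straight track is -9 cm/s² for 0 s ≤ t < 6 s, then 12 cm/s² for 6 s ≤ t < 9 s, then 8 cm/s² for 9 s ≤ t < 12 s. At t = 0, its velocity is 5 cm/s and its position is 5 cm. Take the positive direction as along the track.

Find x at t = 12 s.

-223 cm

On each constant-a segment, Δv = aΔt and Δx = v₀Δt + ½aΔt²; chain segment to segment.
0–6 s: v starts 5 cm/s; Δx = 5·6 + ½·-9·6² = -132 cm; v ends -49 cm/s.
6–9 s: v starts -49 cm/s; Δx = -49·3 + ½·12·3² = -93 cm; v ends -13 cm/s.
9–12 s: v starts -13 cm/s; Δx = -13·3 + ½·8·3² = -3 cm; v ends 11 cm/s.
x(12) = 5 + Σ Δx = -223 cm.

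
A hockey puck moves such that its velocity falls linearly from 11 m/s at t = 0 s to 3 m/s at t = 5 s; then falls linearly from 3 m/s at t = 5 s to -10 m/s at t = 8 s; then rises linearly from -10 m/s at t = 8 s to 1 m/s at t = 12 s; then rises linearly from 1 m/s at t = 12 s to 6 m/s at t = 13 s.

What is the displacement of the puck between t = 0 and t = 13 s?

Net displacement equals the area under the velocity-time graph (areas below the axis count negative).
0–5 s: ½(11 + 3)(5) = 35 m
5–8 s: ½(3 + -10)(3) = -10.5 m
8–12 s: ½(-10 + 1)(4) = -18 m
12–13 s: ½(1 + 6)(1) = 3.5 m
Net displacement = 10 m

10 m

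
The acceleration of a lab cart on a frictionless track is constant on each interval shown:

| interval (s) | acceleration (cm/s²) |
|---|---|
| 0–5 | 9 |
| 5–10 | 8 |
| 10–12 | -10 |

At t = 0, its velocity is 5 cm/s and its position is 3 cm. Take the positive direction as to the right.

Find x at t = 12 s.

650.5 cm

On each constant-a segment, Δv = aΔt and Δx = v₀Δt + ½aΔt²; chain segment to segment.
0–5 s: v starts 5 cm/s; Δx = 5·5 + ½·9·5² = 137.5 cm; v ends 50 cm/s.
5–10 s: v starts 50 cm/s; Δx = 50·5 + ½·8·5² = 350 cm; v ends 90 cm/s.
10–12 s: v starts 90 cm/s; Δx = 90·2 + ½·-10·2² = 160 cm; v ends 70 cm/s.
x(12) = 3 + Σ Δx = 650.5 cm.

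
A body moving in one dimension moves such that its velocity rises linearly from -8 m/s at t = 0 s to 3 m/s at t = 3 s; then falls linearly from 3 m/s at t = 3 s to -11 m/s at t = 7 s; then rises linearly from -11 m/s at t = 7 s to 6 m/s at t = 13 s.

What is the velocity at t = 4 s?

-0.5 m/s

On 3–7 s the graph is linear from 3 to -11 m/s: v(4) = 3 + (-11 − 3)·(4 − 3)/(7 − 3) = -0.5 m/s.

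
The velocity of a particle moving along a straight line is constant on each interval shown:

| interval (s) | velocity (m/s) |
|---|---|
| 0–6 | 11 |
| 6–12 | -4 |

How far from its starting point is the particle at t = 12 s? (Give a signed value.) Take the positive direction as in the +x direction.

Net displacement equals the area under the velocity-time graph (areas below the axis count negative).
0–6 s: 11 × 6 = 66 m
6–12 s: -4 × 6 = -24 m
Net displacement = 42 m

42 m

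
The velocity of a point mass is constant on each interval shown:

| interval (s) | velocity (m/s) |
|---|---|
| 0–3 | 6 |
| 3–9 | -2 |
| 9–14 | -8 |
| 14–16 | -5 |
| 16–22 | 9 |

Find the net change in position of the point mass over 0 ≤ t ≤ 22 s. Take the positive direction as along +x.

Displacement is the signed area under the v-t curve.
0–3 s: 6 × 3 = 18 m
3–9 s: -2 × 6 = -12 m
9–14 s: -8 × 5 = -40 m
14–16 s: -5 × 2 = -10 m
16–22 s: 9 × 6 = 54 m
Net displacement = 10 m

10 m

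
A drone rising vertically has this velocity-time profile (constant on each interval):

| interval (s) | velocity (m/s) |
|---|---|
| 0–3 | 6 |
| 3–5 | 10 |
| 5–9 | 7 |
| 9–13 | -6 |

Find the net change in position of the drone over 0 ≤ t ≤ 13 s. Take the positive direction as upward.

Net displacement equals the area under the velocity-time graph (areas below the axis count negative).
0–3 s: 6 × 3 = 18 m
3–5 s: 10 × 2 = 20 m
5–9 s: 7 × 4 = 28 m
9–13 s: -6 × 4 = -24 m
Net displacement = 42 m

42 m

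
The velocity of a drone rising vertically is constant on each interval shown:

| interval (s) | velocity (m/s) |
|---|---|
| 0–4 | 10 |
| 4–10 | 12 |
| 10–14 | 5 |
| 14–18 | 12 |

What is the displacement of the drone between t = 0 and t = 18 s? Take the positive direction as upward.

180 m

Displacement is the signed area under the v-t curve.
0–4 s: 10 × 4 = 40 m
4–10 s: 12 × 6 = 72 m
10–14 s: 5 × 4 = 20 m
14–18 s: 12 × 4 = 48 m
Net displacement = 180 m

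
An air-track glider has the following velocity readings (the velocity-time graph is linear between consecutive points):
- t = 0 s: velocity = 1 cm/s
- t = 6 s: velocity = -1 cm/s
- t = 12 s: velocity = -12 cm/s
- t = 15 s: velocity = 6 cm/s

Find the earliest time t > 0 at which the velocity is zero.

t = 3 s

v changes sign on 0–6 s (from 1 to -1); the graph is linear there, so v = 0 at t = 0 + (-1)·(6 − 0)/(-1 − 1) = 3 s.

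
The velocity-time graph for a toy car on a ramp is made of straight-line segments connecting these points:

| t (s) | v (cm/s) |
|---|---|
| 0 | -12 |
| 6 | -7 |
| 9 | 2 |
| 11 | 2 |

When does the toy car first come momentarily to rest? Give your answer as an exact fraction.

v changes sign on 6–9 s (from -7 to 2); the graph is linear there, so v = 0 at t = 6 + (7)·(9 − 6)/(2 − -7) = 25/3 s.

t = 25/3 s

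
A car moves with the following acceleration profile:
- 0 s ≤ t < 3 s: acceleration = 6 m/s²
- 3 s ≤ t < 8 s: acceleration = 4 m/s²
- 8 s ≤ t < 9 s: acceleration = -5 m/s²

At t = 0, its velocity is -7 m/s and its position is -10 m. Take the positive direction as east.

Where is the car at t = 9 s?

129.5 m

On each constant-a segment, Δv = aΔt and Δx = v₀Δt + ½aΔt²; chain segment to segment.
0–3 s: v starts -7 m/s; Δx = -7·3 + ½·6·3² = 6 m; v ends 11 m/s.
3–8 s: v starts 11 m/s; Δx = 11·5 + ½·4·5² = 105 m; v ends 31 m/s.
8–9 s: v starts 31 m/s; Δx = 31·1 + ½·-5·1² = 28.5 m; v ends 26 m/s.
x(9) = -10 + Σ Δx = 129.5 m.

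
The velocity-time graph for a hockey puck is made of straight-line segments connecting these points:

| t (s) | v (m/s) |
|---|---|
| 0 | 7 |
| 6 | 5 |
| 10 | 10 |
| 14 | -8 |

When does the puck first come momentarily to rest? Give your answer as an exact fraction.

v changes sign on 10–14 s (from 10 to -8); the graph is linear there, so v = 0 at t = 10 + (-10)·(14 − 10)/(-8 − 10) = 110/9 s.

t = 110/9 s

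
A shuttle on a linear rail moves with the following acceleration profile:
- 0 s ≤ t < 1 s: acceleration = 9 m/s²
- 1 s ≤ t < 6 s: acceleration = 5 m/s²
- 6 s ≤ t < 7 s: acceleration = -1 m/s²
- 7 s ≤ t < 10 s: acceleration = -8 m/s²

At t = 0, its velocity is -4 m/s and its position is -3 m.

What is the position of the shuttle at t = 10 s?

On each constant-a segment, Δv = aΔt and Δx = v₀Δt + ½aΔt²; chain segment to segment.
0–1 s: v starts -4 m/s; Δx = -4·1 + ½·9·1² = 0.5 m; v ends 5 m/s.
1–6 s: v starts 5 m/s; Δx = 5·5 + ½·5·5² = 87.5 m; v ends 30 m/s.
6–7 s: v starts 30 m/s; Δx = 30·1 + ½·-1·1² = 29.5 m; v ends 29 m/s.
7–10 s: v starts 29 m/s; Δx = 29·3 + ½·-8·3² = 51 m; v ends 5 m/s.
x(10) = -3 + Σ Δx = 165.5 m.

165.5 m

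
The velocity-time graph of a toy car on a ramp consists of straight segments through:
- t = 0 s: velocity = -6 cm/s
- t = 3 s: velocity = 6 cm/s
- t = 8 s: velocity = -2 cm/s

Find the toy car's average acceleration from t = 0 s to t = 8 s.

0.5 cm/s²

Average acceleration = Δv/Δt = (-2 − -6)/(8 − 0) = 0.5 cm/s².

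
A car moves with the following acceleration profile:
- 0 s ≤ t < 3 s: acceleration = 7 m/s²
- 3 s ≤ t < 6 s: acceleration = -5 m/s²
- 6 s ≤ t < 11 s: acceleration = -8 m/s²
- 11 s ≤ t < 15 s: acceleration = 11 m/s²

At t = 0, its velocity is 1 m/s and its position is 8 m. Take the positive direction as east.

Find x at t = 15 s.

-23 m

On each constant-a segment, Δv = aΔt and Δx = v₀Δt + ½aΔt²; chain segment to segment.
0–3 s: v starts 1 m/s; Δx = 1·3 + ½·7·3² = 34.5 m; v ends 22 m/s.
3–6 s: v starts 22 m/s; Δx = 22·3 + ½·-5·3² = 43.5 m; v ends 7 m/s.
6–11 s: v starts 7 m/s; Δx = 7·5 + ½·-8·5² = -65 m; v ends -33 m/s.
11–15 s: v starts -33 m/s; Δx = -33·4 + ½·11·4² = -44 m; v ends 11 m/s.
x(15) = 8 + Σ Δx = -23 m.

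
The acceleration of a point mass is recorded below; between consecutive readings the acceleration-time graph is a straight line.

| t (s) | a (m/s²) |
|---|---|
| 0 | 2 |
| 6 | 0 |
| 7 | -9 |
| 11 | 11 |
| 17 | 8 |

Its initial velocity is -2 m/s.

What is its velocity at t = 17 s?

Δv equals the area under the a-t graph; then v = v₀ + Δv.
0–6 s: ½(2 + 0)(6) = 6 m/s
6–7 s: ½(0 + -9)(1) = -4.5 m/s
7–11 s: ½(-9 + 11)(4) = 4 m/s
11–17 s: ½(11 + 8)(6) = 57 m/s
Δv = 62.5 m/s, so v(17) = -2 + (62.5) = 60.5 m/s.

60.5 m/s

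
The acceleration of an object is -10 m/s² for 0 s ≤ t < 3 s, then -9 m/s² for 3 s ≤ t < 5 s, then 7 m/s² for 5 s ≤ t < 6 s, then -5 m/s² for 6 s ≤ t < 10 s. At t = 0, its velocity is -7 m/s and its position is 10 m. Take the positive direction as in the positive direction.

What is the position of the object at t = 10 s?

-431.5 m

On each constant-a segment, Δv = aΔt and Δx = v₀Δt + ½aΔt²; chain segment to segment.
0–3 s: v starts -7 m/s; Δx = -7·3 + ½·-10·3² = -66 m; v ends -37 m/s.
3–5 s: v starts -37 m/s; Δx = -37·2 + ½·-9·2² = -92 m; v ends -55 m/s.
5–6 s: v starts -55 m/s; Δx = -55·1 + ½·7·1² = -51.5 m; v ends -48 m/s.
6–10 s: v starts -48 m/s; Δx = -48·4 + ½·-5·4² = -232 m; v ends -68 m/s.
x(10) = 10 + Σ Δx = -431.5 m.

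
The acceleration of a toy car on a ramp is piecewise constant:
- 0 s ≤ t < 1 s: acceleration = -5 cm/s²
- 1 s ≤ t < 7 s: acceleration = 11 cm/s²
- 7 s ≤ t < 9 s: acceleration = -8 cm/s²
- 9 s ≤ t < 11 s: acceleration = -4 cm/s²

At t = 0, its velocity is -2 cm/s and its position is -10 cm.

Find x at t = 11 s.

On each constant-a segment, Δv = aΔt and Δx = v₀Δt + ½aΔt²; chain segment to segment.
0–1 s: v starts -2 cm/s; Δx = -2·1 + ½·-5·1² = -4.5 cm; v ends -7 cm/s.
1–7 s: v starts -7 cm/s; Δx = -7·6 + ½·11·6² = 156 cm; v ends 59 cm/s.
7–9 s: v starts 59 cm/s; Δx = 59·2 + ½·-8·2² = 102 cm; v ends 43 cm/s.
9–11 s: v starts 43 cm/s; Δx = 43·2 + ½·-4·2² = 78 cm; v ends 35 cm/s.
x(11) = -10 + Σ Δx = 321.5 cm.

321.5 cm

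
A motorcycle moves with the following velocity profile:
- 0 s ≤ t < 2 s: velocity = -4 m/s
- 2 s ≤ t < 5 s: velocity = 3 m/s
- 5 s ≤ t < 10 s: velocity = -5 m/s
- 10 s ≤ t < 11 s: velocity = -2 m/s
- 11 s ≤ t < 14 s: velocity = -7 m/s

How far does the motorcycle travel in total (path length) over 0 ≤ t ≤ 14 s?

Total distance travelled is ∫|v| dt — sum the magnitudes of each area piece.
0–2 s: |-4| × 2 = 8 m
2–5 s: |3| × 3 = 9 m
5–10 s: |-5| × 5 = 25 m
10–11 s: |-2| × 1 = 2 m
11–14 s: |-7| × 3 = 21 m
Total distance = 65 m

65 m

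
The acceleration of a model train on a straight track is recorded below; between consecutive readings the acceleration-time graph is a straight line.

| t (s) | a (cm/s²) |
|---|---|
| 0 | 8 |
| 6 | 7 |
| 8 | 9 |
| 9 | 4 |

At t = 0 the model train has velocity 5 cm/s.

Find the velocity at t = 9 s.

72.5 cm/s

Δv equals the area under the a-t graph; then v = v₀ + Δv.
0–6 s: ½(8 + 7)(6) = 45 cm/s
6–8 s: ½(7 + 9)(2) = 16 cm/s
8–9 s: ½(9 + 4)(1) = 6.5 cm/s
Δv = 67.5 cm/s, so v(9) = 5 + (67.5) = 72.5 cm/s.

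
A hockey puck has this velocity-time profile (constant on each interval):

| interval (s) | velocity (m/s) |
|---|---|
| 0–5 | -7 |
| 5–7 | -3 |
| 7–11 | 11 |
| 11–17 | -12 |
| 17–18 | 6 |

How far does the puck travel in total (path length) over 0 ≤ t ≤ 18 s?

Distance (not displacement) is the total path length: add the absolute areas under v-t.
0–5 s: |-7| × 5 = 35 m
5–7 s: |-3| × 2 = 6 m
7–11 s: |11| × 4 = 44 m
11–17 s: |-12| × 6 = 72 m
17–18 s: |6| × 1 = 6 m
Total distance = 163 m

163 m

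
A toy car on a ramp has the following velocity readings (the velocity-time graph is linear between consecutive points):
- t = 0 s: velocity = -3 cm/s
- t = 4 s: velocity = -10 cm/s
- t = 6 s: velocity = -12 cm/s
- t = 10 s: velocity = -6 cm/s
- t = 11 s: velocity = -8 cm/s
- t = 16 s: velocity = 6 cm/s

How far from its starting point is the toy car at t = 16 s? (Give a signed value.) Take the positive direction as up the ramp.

Displacement is the signed area under the v-t curve.
0–4 s: ½(-3 + -10)(4) = -26 cm
4–6 s: ½(-10 + -12)(2) = -22 cm
6–10 s: ½(-12 + -6)(4) = -36 cm
10–11 s: ½(-6 + -8)(1) = -7 cm
11–16 s: ½(-8 + 6)(5) = -5 cm
Net displacement = -96 cm

-96 cm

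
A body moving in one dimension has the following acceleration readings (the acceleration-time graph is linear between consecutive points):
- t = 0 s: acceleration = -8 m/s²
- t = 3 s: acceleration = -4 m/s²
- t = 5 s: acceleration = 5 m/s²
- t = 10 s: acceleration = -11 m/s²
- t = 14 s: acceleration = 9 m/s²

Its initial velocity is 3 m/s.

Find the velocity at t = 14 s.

Δv equals the area under the a-t graph; then v = v₀ + Δv.
0–3 s: ½(-8 + -4)(3) = -18 m/s
3–5 s: ½(-4 + 5)(2) = 1 m/s
5–10 s: ½(5 + -11)(5) = -15 m/s
10–14 s: ½(-11 + 9)(4) = -4 m/s
Δv = -36 m/s, so v(14) = 3 + (-36) = -33 m/s.

-33 m/s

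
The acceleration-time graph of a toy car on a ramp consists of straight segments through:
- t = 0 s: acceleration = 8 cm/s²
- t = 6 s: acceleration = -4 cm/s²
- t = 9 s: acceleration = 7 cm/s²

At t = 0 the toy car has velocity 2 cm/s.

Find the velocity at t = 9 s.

18.5 cm/s

Δv equals the area under the a-t graph; then v = v₀ + Δv.
0–6 s: ½(8 + -4)(6) = 12 cm/s
6–9 s: ½(-4 + 7)(3) = 4.5 cm/s
Δv = 16.5 cm/s, so v(9) = 2 + (16.5) = 18.5 cm/s.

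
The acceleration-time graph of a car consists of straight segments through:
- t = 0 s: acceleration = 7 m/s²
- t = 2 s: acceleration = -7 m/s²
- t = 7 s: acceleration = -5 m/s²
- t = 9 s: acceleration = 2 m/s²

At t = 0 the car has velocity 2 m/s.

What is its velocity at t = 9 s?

-31 m/s

Δv equals the area under the a-t graph; then v = v₀ + Δv.
0–2 s: ½(7 + -7)(2) = 0 m/s
2–7 s: ½(-7 + -5)(5) = -30 m/s
7–9 s: ½(-5 + 2)(2) = -3 m/s
Δv = -33 m/s, so v(9) = 2 + (-33) = -31 m/s.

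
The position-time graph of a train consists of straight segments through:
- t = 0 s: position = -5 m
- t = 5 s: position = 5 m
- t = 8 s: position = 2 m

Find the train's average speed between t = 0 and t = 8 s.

Average speed = (total path length)/(elapsed time); on a piecewise-linear x-t graph the path length is Σ|Δx|.
0–5 s: |Δx| = |5 − -5| = 10 m
5–8 s: |Δx| = |2 − 5| = 3 m
Total path = 13 m; average speed = 13/8 = 1.625 m/s.

1.625 m/s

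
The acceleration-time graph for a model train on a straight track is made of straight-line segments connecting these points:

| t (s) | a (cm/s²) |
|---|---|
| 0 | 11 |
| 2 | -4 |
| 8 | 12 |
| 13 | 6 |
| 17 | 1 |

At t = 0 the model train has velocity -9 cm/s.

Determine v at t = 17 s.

81 cm/s

Δv equals the area under the a-t graph; then v = v₀ + Δv.
0–2 s: ½(11 + -4)(2) = 7 cm/s
2–8 s: ½(-4 + 12)(6) = 24 cm/s
8–13 s: ½(12 + 6)(5) = 45 cm/s
13–17 s: ½(6 + 1)(4) = 14 cm/s
Δv = 90 cm/s, so v(17) = -9 + (90) = 81 cm/s.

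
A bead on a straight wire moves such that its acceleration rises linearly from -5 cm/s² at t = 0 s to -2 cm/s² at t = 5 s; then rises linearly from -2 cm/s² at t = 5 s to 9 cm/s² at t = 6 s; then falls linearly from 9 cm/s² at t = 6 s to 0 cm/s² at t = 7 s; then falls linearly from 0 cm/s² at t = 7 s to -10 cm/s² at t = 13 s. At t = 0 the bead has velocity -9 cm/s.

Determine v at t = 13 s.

Δv equals the area under the a-t graph; then v = v₀ + Δv.
0–5 s: ½(-5 + -2)(5) = -17.5 cm/s
5–6 s: ½(-2 + 9)(1) = 3.5 cm/s
6–7 s: ½(9 + 0)(1) = 4.5 cm/s
7–13 s: ½(0 + -10)(6) = -30 cm/s
Δv = -39.5 cm/s, so v(13) = -9 + (-39.5) = -48.5 cm/s.

-48.5 cm/s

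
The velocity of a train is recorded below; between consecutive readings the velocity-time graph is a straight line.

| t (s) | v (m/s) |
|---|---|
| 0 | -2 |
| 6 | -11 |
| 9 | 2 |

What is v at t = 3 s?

On 0–6 s the graph is linear from -2 to -11 m/s: v(3) = -2 + (-11 − -2)·(3 − 0)/(6 − 0) = -6.5 m/s.

-6.5 m/s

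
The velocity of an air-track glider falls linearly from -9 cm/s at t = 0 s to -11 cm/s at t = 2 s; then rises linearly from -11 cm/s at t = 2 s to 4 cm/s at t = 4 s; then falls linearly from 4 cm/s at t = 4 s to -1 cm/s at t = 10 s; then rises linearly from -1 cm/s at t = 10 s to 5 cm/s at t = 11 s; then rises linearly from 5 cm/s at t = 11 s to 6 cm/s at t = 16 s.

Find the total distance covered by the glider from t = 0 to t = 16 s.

69 cm

Total distance travelled is ∫|v| dt — sum the magnitudes of each area piece.
0–2 s: |½(-9 + -11)(2)| = 20 cm
2–4 s: v = 0 at t = 52/15 s; triangle areas 121/15 + 16/15 = 137/15 cm
4–10 s: v = 0 at t = 8.8 s; triangle areas 9.6 + 0.6 = 10.2 cm
10–11 s: v = 0 at t = 61/6 s; triangle areas 1/12 + 25/12 = 13/6 cm
11–16 s: |½(5 + 6)(5)| = 27.5 cm
Total distance = 69 cm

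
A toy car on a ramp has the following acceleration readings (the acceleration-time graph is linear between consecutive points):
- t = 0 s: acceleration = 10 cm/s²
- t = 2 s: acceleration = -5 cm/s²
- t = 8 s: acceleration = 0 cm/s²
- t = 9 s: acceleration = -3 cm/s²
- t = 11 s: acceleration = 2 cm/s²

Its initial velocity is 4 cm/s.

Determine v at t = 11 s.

Δv equals the area under the a-t graph; then v = v₀ + Δv.
0–2 s: ½(10 + -5)(2) = 5 cm/s
2–8 s: ½(-5 + 0)(6) = -15 cm/s
8–9 s: ½(0 + -3)(1) = -1.5 cm/s
9–11 s: ½(-3 + 2)(2) = -1 cm/s
Δv = -12.5 cm/s, so v(11) = 4 + (-12.5) = -8.5 cm/s.

-8.5 cm/s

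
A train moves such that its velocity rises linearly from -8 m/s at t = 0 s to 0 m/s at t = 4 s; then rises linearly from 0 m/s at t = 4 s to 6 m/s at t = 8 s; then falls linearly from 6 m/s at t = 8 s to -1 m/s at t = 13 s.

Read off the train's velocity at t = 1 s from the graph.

-6 m/s

On 0–4 s the graph is linear from -8 to 0 m/s: v(1) = -8 + (0 − -8)·(1 − 0)/(4 − 0) = -6 m/s.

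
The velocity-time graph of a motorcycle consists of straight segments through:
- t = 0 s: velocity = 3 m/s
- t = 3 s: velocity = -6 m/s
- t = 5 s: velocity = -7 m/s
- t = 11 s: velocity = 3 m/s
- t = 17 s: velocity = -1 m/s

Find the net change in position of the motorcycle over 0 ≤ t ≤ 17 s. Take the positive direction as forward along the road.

-23.5 m

Displacement is the signed area under the v-t curve.
0–3 s: ½(3 + -6)(3) = -4.5 m
3–5 s: ½(-6 + -7)(2) = -13 m
5–11 s: ½(-7 + 3)(6) = -12 m
11–17 s: ½(3 + -1)(6) = 6 m
Net displacement = -23.5 m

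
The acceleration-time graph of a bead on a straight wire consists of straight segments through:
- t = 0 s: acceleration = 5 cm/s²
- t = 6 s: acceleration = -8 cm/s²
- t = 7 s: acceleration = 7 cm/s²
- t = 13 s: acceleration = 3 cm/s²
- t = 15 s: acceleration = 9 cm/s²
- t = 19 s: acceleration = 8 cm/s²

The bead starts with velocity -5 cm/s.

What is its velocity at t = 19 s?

Δv equals the area under the a-t graph; then v = v₀ + Δv.
0–6 s: ½(5 + -8)(6) = -9 cm/s
6–7 s: ½(-8 + 7)(1) = -0.5 cm/s
7–13 s: ½(7 + 3)(6) = 30 cm/s
13–15 s: ½(3 + 9)(2) = 12 cm/s
15–19 s: ½(9 + 8)(4) = 34 cm/s
Δv = 66.5 cm/s, so v(19) = -5 + (66.5) = 61.5 cm/s.

61.5 cm/s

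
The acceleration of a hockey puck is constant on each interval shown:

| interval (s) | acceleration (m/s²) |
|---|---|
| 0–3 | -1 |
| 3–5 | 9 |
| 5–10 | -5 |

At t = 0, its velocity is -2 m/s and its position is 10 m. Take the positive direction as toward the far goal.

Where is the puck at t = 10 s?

10 m

On each constant-a segment, Δv = aΔt and Δx = v₀Δt + ½aΔt²; chain segment to segment.
0–3 s: v starts -2 m/s; Δx = -2·3 + ½·-1·3² = -10.5 m; v ends -5 m/s.
3–5 s: v starts -5 m/s; Δx = -5·2 + ½·9·2² = 8 m; v ends 13 m/s.
5–10 s: v starts 13 m/s; Δx = 13·5 + ½·-5·5² = 2.5 m; v ends -12 m/s.
x(10) = 10 + Σ Δx = 10 m.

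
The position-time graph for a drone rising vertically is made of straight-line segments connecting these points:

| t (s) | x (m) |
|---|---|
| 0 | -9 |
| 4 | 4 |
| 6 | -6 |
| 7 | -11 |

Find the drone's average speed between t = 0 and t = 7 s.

Average speed = (total path length)/(elapsed time); on a piecewise-linear x-t graph the path length is Σ|Δx|.
0–4 s: |Δx| = |4 − -9| = 13 m
4–6 s: |Δx| = |-6 − 4| = 10 m
6–7 s: |Δx| = |-11 − -6| = 5 m
Total path = 28 m; average speed = 28/7 = 4 m/s.

4 m/s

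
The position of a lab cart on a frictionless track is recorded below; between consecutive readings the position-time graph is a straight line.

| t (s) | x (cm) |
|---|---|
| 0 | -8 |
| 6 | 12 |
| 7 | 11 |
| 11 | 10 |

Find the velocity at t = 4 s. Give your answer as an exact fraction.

Velocity is the slope of the x-t graph on 0–6 s: (12 − -8)/(6 − 0) = 10/3 cm/s.

10/3 cm/s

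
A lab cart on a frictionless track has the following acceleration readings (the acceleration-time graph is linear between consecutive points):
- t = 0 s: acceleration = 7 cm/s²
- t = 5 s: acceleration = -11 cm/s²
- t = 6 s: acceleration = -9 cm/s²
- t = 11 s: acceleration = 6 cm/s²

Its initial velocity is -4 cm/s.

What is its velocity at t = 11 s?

Δv equals the area under the a-t graph; then v = v₀ + Δv.
0–5 s: ½(7 + -11)(5) = -10 cm/s
5–6 s: ½(-11 + -9)(1) = -10 cm/s
6–11 s: ½(-9 + 6)(5) = -7.5 cm/s
Δv = -27.5 cm/s, so v(11) = -4 + (-27.5) = -31.5 cm/s.

-31.5 cm/s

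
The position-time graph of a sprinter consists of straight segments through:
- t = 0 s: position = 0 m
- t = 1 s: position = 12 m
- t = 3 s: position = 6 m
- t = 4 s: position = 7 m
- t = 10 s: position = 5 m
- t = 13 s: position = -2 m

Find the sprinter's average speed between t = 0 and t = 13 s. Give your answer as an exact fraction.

28/13 m/s

Average speed = (total path length)/(elapsed time); on a piecewise-linear x-t graph the path length is Σ|Δx|.
0–1 s: |Δx| = |12 − 0| = 12 m
1–3 s: |Δx| = |6 − 12| = 6 m
3–4 s: |Δx| = |7 − 6| = 1 m
4–10 s: |Δx| = |5 − 7| = 2 m
10–13 s: |Δx| = |-2 − 5| = 7 m
Total path = 28 m; average speed = 28/13 = 28/13 m/s.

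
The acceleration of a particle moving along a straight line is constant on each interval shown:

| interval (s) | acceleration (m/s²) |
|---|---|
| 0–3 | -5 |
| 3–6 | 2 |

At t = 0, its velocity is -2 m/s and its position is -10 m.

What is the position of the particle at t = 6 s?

On each constant-a segment, Δv = aΔt and Δx = v₀Δt + ½aΔt²; chain segment to segment.
0–3 s: v starts -2 m/s; Δx = -2·3 + ½·-5·3² = -28.5 m; v ends -17 m/s.
3–6 s: v starts -17 m/s; Δx = -17·3 + ½·2·3² = -42 m; v ends -11 m/s.
x(6) = -10 + Σ Δx = -80.5 m.

-80.5 m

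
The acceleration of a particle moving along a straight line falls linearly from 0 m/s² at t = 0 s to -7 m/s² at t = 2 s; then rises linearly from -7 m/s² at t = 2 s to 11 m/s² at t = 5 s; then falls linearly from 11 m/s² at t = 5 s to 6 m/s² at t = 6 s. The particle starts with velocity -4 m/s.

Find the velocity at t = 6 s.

3.5 m/s

Δv equals the area under the a-t graph; then v = v₀ + Δv.
0–2 s: ½(0 + -7)(2) = -7 m/s
2–5 s: ½(-7 + 11)(3) = 6 m/s
5–6 s: ½(11 + 6)(1) = 8.5 m/s
Δv = 7.5 m/s, so v(6) = -4 + (7.5) = 3.5 m/s.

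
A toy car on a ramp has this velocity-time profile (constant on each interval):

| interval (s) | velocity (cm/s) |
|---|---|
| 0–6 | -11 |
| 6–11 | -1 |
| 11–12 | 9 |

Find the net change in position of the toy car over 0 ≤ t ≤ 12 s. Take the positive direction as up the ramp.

-62 cm

Net displacement equals the area under the velocity-time graph (areas below the axis count negative).
0–6 s: -11 × 6 = -66 cm
6–11 s: -1 × 5 = -5 cm
11–12 s: 9 × 1 = 9 cm
Net displacement = -62 cm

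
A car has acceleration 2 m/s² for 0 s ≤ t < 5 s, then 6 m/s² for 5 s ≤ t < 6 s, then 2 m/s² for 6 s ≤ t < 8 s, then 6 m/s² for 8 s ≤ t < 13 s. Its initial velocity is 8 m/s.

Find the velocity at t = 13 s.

58 m/s

Δv equals the area under the a-t graph; then v = v₀ + Δv.
0–5 s: 2 × 5 = 10 m/s
5–6 s: 6 × 1 = 6 m/s
6–8 s: 2 × 2 = 4 m/s
8–13 s: 6 × 5 = 30 m/s
Δv = 50 m/s, so v(13) = 8 + (50) = 58 m/s.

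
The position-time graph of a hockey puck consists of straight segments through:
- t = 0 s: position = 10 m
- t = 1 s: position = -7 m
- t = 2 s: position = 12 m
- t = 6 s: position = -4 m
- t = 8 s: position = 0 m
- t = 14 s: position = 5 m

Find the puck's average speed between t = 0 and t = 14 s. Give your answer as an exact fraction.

Average speed = (total path length)/(elapsed time); on a piecewise-linear x-t graph the path length is Σ|Δx|.
0–1 s: |Δx| = |-7 − 10| = 17 m
1–2 s: |Δx| = |12 − -7| = 19 m
2–6 s: |Δx| = |-4 − 12| = 16 m
6–8 s: |Δx| = |0 − -4| = 4 m
8–14 s: |Δx| = |5 − 0| = 5 m
Total path = 61 m; average speed = 61/14 = 61/14 m/s.

61/14 m/s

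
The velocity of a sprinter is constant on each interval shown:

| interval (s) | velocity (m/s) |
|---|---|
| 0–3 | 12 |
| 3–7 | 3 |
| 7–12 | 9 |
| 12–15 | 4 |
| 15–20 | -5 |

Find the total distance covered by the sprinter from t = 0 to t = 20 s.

Total distance travelled is ∫|v| dt — sum the magnitudes of each area piece.
0–3 s: |12| × 3 = 36 m
3–7 s: |3| × 4 = 12 m
7–12 s: |9| × 5 = 45 m
12–15 s: |4| × 3 = 12 m
15–20 s: |-5| × 5 = 25 m
Total distance = 130 m

130 m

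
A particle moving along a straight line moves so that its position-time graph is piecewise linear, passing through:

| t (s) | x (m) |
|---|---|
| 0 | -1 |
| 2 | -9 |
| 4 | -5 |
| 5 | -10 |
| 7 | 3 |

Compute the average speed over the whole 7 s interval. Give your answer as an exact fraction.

30/7 m/s

Average speed = (total path length)/(elapsed time); on a piecewise-linear x-t graph the path length is Σ|Δx|.
0–2 s: |Δx| = |-9 − -1| = 8 m
2–4 s: |Δx| = |-5 − -9| = 4 m
4–5 s: |Δx| = |-10 − -5| = 5 m
5–7 s: |Δx| = |3 − -10| = 13 m
Total path = 30 m; average speed = 30/7 = 30/7 m/s.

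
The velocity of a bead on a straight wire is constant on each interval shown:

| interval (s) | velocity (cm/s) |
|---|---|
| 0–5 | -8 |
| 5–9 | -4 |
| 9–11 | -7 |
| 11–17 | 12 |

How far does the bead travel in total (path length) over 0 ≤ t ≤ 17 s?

142 cm

Distance (not displacement) is the total path length: add the absolute areas under v-t.
0–5 s: |-8| × 5 = 40 cm
5–9 s: |-4| × 4 = 16 cm
9–11 s: |-7| × 2 = 14 cm
11–17 s: |12| × 6 = 72 cm
Total distance = 142 cm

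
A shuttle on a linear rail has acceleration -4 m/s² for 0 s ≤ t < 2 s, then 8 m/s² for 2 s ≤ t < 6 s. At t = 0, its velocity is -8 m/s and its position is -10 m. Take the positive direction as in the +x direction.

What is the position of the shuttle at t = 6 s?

On each constant-a segment, Δv = aΔt and Δx = v₀Δt + ½aΔt²; chain segment to segment.
0–2 s: v starts -8 m/s; Δx = -8·2 + ½·-4·2² = -24 m; v ends -16 m/s.
2–6 s: v starts -16 m/s; Δx = -16·4 + ½·8·4² = 0 m; v ends 16 m/s.
x(6) = -10 + Σ Δx = -34 m.

-34 m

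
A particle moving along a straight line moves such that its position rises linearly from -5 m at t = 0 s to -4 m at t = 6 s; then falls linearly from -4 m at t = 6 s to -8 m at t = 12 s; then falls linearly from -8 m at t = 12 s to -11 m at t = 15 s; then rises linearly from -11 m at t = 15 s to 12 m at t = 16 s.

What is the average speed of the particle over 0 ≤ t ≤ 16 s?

1.9375 m/s

Average speed = (total path length)/(elapsed time); on a piecewise-linear x-t graph the path length is Σ|Δx|.
0–6 s: |Δx| = |-4 − -5| = 1 m
6–12 s: |Δx| = |-8 − -4| = 4 m
12–15 s: |Δx| = |-11 − -8| = 3 m
15–16 s: |Δx| = |12 − -11| = 23 m
Total path = 31 m; average speed = 31/16 = 1.9375 m/s.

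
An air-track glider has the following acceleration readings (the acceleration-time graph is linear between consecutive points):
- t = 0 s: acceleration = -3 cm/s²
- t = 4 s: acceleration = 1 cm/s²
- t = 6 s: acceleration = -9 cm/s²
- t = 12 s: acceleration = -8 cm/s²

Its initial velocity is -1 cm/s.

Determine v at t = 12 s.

-64 cm/s

Δv equals the area under the a-t graph; then v = v₀ + Δv.
0–4 s: ½(-3 + 1)(4) = -4 cm/s
4–6 s: ½(1 + -9)(2) = -8 cm/s
6–12 s: ½(-9 + -8)(6) = -51 cm/s
Δv = -63 cm/s, so v(12) = -1 + (-63) = -64 cm/s.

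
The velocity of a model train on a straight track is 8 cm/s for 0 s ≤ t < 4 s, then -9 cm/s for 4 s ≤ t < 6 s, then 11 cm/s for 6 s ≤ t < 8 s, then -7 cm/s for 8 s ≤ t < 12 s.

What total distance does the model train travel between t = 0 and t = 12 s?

100 cm

Total distance travelled is ∫|v| dt — sum the magnitudes of each area piece.
0–4 s: |8| × 4 = 32 cm
4–6 s: |-9| × 2 = 18 cm
6–8 s: |11| × 2 = 22 cm
8–12 s: |-7| × 4 = 28 cm
Total distance = 100 cm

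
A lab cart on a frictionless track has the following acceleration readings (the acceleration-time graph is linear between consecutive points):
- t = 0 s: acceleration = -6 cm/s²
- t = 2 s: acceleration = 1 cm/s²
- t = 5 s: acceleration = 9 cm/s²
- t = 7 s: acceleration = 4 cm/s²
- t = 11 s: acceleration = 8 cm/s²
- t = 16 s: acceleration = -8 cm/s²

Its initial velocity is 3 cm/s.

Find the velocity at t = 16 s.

50 cm/s

Δv equals the area under the a-t graph; then v = v₀ + Δv.
0–2 s: ½(-6 + 1)(2) = -5 cm/s
2–5 s: ½(1 + 9)(3) = 15 cm/s
5–7 s: ½(9 + 4)(2) = 13 cm/s
7–11 s: ½(4 + 8)(4) = 24 cm/s
11–16 s: ½(8 + -8)(5) = 0 cm/s
Δv = 47 cm/s, so v(16) = 3 + (47) = 50 cm/s.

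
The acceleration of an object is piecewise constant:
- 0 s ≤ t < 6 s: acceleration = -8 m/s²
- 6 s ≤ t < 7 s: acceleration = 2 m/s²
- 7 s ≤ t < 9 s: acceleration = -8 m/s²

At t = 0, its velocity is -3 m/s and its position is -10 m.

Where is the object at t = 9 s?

On each constant-a segment, Δv = aΔt and Δx = v₀Δt + ½aΔt²; chain segment to segment.
0–6 s: v starts -3 m/s; Δx = -3·6 + ½·-8·6² = -162 m; v ends -51 m/s.
6–7 s: v starts -51 m/s; Δx = -51·1 + ½·2·1² = -50 m; v ends -49 m/s.
7–9 s: v starts -49 m/s; Δx = -49·2 + ½·-8·2² = -114 m; v ends -65 m/s.
x(9) = -10 + Σ Δx = -336 m.

-336 m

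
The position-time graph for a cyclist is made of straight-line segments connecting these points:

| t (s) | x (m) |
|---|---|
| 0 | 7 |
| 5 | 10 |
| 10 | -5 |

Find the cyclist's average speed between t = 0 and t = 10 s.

Average speed = (total path length)/(elapsed time); on a piecewise-linear x-t graph the path length is Σ|Δx|.
0–5 s: |Δx| = |10 − 7| = 3 m
5–10 s: |Δx| = |-5 − 10| = 15 m
Total path = 18 m; average speed = 18/10 = 1.8 m/s.

1.8 m/s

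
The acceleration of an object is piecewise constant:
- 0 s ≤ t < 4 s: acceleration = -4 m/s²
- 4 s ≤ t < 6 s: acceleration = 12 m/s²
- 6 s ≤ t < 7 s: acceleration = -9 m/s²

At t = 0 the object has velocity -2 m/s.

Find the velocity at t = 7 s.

Δv equals the area under the a-t graph; then v = v₀ + Δv.
0–4 s: -4 × 4 = -16 m/s
4–6 s: 12 × 2 = 24 m/s
6–7 s: -9 × 1 = -9 m/s
Δv = -1 m/s, so v(7) = -2 + (-1) = -3 m/s.

-3 m/s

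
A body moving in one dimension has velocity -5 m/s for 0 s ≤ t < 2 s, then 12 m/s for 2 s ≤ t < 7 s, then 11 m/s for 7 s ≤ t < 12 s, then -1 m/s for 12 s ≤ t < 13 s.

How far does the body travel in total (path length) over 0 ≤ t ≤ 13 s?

Distance (not displacement) is the total path length: add the absolute areas under v-t.
0–2 s: |-5| × 2 = 10 m
2–7 s: |12| × 5 = 60 m
7–12 s: |11| × 5 = 55 m
12–13 s: |-1| × 1 = 1 m
Total distance = 126 m

126 m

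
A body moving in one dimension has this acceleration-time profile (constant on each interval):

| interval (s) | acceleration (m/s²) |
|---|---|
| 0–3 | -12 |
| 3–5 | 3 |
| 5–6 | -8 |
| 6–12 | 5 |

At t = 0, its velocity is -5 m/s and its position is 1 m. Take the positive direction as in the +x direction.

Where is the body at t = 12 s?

-351 m

On each constant-a segment, Δv = aΔt and Δx = v₀Δt + ½aΔt²; chain segment to segment.
0–3 s: v starts -5 m/s; Δx = -5·3 + ½·-12·3² = -69 m; v ends -41 m/s.
3–5 s: v starts -41 m/s; Δx = -41·2 + ½·3·2² = -76 m; v ends -35 m/s.
5–6 s: v starts -35 m/s; Δx = -35·1 + ½·-8·1² = -39 m; v ends -43 m/s.
6–12 s: v starts -43 m/s; Δx = -43·6 + ½·5·6² = -168 m; v ends -13 m/s.
x(12) = 1 + Σ Δx = -351 m.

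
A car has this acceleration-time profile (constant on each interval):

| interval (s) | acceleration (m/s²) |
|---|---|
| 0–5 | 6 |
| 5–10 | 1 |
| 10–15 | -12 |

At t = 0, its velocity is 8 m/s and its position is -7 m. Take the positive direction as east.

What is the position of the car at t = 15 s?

On each constant-a segment, Δv = aΔt and Δx = v₀Δt + ½aΔt²; chain segment to segment.
0–5 s: v starts 8 m/s; Δx = 8·5 + ½·6·5² = 115 m; v ends 38 m/s.
5–10 s: v starts 38 m/s; Δx = 38·5 + ½·1·5² = 202.5 m; v ends 43 m/s.
10–15 s: v starts 43 m/s; Δx = 43·5 + ½·-12·5² = 65 m; v ends -17 m/s.
x(15) = -7 + Σ Δx = 375.5 m.

375.5 m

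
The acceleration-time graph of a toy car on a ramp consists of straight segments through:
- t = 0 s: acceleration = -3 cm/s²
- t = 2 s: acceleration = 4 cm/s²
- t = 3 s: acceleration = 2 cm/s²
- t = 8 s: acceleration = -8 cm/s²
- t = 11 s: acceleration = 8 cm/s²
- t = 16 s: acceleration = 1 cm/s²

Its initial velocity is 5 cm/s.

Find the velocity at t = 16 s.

Δv equals the area under the a-t graph; then v = v₀ + Δv.
0–2 s: ½(-3 + 4)(2) = 1 cm/s
2–3 s: ½(4 + 2)(1) = 3 cm/s
3–8 s: ½(2 + -8)(5) = -15 cm/s
8–11 s: ½(-8 + 8)(3) = 0 cm/s
11–16 s: ½(8 + 1)(5) = 22.5 cm/s
Δv = 11.5 cm/s, so v(16) = 5 + (11.5) = 16.5 cm/s.

16.5 cm/s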